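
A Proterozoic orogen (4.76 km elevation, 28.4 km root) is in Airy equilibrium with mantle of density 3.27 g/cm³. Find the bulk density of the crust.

2.8 g/cm³

ρ_c h = (ρ_m − ρ_c) r → ρ_c (h + r) = ρ_m r → ρ_c = ρ_m r / (h + r).
ρ_c = 3.27 × 28.4 km / (4.76 km + 28.4 km) = 2.8 g/cm³.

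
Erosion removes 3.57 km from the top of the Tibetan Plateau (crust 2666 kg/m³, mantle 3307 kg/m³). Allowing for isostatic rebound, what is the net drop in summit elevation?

Rebound u = e ρ_c/ρ_m = 3.57 km × 2666/3307 = 2.878 km.
Net surface drop = e − u = 3.57 km − 2.878 km = e (ρ_m − ρ_c)/ρ_m = 0.692 km.

0.692 km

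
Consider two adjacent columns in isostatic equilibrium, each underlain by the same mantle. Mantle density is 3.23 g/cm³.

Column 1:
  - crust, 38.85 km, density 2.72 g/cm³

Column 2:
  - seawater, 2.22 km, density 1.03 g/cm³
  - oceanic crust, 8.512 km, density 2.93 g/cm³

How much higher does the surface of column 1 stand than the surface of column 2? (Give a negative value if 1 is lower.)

For any compensation level in the mantle, the mantle terms cancel and isostasy reduces to e = (Σt_1 − Σt_2) − (Σ(ρt)_1 − Σ(ρt)_2) / ρ_m.
Σt_1 = 38.85 km; Σt_2 = 10.732 km; Σ(ρt)_1 = 105.672; Σ(ρt)_2 = 27.22676 (in km·g/cm³).
e = (38.85 − 10.732) − (105.672 − 27.22676) / 3.23 = 3.83 km.

3.83 km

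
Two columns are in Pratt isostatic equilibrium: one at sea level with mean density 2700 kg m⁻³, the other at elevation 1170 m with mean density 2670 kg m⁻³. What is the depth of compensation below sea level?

104000 m

ρ_ref D = ρ (D + h) → D (ρ_ref − ρ) = ρ h.
D = ρ h/(ρ_ref − ρ) = 2670 × 1170 m/(2700 − 2670) = 104000 m.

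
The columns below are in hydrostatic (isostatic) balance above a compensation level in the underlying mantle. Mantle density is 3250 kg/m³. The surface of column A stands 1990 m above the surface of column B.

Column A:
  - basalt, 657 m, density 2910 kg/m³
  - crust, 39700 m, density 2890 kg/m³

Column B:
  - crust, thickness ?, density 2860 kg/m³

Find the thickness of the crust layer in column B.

20600 m

Take the compensation level at the base of the deeper column (depth z_c below the surface of column A) and equate Σ ρ_i t_i down to z_c; mantle fills any gap and the z_c terms cancel.
Column A: 657×2910 + 39700×2890 + (z_c − 40357)×3250
Column B: 1990×0 + x×2860 + (z_c − 1990 − 0 − x)×3250
The z_c×3250 term appears on both sides and cancels. Collect the known terms of each column as K = Σ(ρt)_known − 3250 × (depth of known layers): K_A = 116644870 − 3250×40357 = −14515380; K_B = 0 − 3250×(1990 + 0) = −6467500.
Balance: K_A = K_B − x×(3250 − 2860), so x = (K_B − K_A)/(3250 − 2860) = 8047880/390 = 20600 m.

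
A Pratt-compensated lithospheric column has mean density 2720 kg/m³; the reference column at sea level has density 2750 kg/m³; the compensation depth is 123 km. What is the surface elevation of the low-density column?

1.36 km

ρ_ref D = ρ (D + h) → h = D (ρ_ref − ρ)/ρ.
h = 123 km × (2750 − 2720)/2720 = 1.36 km.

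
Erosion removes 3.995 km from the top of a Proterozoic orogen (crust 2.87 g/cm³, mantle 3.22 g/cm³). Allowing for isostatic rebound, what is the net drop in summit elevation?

Rebound u = e ρ_c/ρ_m = 3.995 km × 2.87/3.22 = 3.561 km.
Net surface drop = e − u = 3.995 km − 3.561 km = e (ρ_m − ρ_c)/ρ_m = 0.434 km.

0.434 km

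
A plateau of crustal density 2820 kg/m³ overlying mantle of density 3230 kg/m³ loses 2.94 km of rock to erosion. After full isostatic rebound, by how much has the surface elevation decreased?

0.373 km

Rebound u = e ρ_c/ρ_m = 2.94 km × 2820/3230 = 2.567 km.
Net surface drop = e − u = 2.94 km − 2.567 km = e (ρ_m − ρ_c)/ρ_m = 0.373 km.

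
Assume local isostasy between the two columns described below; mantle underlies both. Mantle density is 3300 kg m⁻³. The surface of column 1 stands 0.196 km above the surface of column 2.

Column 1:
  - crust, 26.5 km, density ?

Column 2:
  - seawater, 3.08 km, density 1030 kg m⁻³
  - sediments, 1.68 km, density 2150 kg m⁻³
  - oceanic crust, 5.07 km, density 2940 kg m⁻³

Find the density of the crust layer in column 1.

Take the compensation level at the base of the deeper column (depth z_c below the surface of column 1) and equate Σ ρ_i t_i down to z_c; mantle fills any gap and the z_c terms cancel.
Column 1: 26.5×ρ + (z_c − 26.5)×3300
Column 2: 0.196×0 + 3.08×1030 + 1.68×2150 + 5.07×2940 + (z_c − 0.196 − 9.83)×3300
The z_c×3300 term appears on both sides and cancels. Collect the known terms of each column as K = Σ(ρt)_known − 3300 × (depth of known layers): K_1 = 0 − 3300×26.5 = −87450; K_2 = 21690.2 − 3300×(0.196 + 9.83) = −11395.6.
Balance: K_1 + 26.5×ρ = K_2, so ρ = (K_2 − K_1)/26.5 = 76054.4/26.5 = 2870 kg m⁻³.

2870 kg m⁻³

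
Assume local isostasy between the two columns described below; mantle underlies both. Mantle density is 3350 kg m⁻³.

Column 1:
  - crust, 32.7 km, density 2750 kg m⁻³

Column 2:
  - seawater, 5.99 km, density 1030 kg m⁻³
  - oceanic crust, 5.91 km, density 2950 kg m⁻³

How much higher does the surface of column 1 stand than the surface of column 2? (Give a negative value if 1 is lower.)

For any compensation level in the mantle, the mantle terms cancel and isostasy reduces to e = (Σt_1 − Σt_2) − (Σ(ρt)_1 − Σ(ρt)_2) / ρ_m.
Σt_1 = 32.7 km; Σt_2 = 11.9 km; Σ(ρt)_1 = 89925; Σ(ρt)_2 = 23604.2 (in km·kg m⁻³).
e = (32.7 − 11.9) − (89925 − 23604.2) / 3350 = 1 km.

1 km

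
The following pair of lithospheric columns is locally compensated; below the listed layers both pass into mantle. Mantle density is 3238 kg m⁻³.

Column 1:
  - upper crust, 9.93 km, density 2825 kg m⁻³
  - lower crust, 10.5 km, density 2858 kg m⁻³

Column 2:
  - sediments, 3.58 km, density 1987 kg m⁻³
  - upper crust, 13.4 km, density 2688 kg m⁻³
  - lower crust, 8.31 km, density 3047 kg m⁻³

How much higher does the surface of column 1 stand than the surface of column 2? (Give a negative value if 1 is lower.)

For any compensation level in the mantle, the mantle terms cancel and isostasy reduces to e = (Σt_1 − Σt_2) − (Σ(ρt)_1 − Σ(ρt)_2) / ρ_m.
Σt_1 = 20.43 km; Σt_2 = 25.29 km; Σ(ρt)_1 = 58061.25; Σ(ρt)_2 = 68453.23 (in km·kg m⁻³).
e = (20.43 − 25.29) − (58061.25 − 68453.23) / 3238 = −1.65 km.

−1.65 km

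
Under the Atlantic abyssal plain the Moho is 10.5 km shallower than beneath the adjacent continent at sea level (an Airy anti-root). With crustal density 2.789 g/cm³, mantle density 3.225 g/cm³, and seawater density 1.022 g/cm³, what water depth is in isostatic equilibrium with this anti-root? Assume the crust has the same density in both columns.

2.59 km

Replacing a thickness d of crust by seawater at the top must be balanced by replacing crust with mantle at the base: d (ρ_c − ρ_w) = a (ρ_m − ρ_c).
d = a (ρ_m − ρ_c)/(ρ_c − ρ_w) = 10.5 km × 0.436/1.767 = 2.59 km.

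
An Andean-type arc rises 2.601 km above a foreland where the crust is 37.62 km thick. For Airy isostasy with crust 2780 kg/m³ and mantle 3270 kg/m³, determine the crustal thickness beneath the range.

Root depth r = h ρ_c / (ρ_m − ρ_c) = 2.601 km × 2780 / 490 = 14.76 km.
Total thickness = T + h + r = 37.62 km + 2.601 km + 14.76 km = 55 km.

55 km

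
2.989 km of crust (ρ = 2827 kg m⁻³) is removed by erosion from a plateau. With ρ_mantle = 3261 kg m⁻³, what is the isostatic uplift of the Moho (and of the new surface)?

2.59 km

Unloading: uplift u = e ρ_c/ρ_m = 2.989 km × 2827/3261 = 2.59 km.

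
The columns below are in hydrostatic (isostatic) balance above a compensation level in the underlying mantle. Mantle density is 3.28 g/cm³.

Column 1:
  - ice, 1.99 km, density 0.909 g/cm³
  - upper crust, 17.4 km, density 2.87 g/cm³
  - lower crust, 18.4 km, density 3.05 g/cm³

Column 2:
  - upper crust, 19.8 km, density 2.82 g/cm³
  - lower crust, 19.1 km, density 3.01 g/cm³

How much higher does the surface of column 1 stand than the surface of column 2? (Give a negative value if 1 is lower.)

0.555 km

For any compensation level in the mantle, the mantle terms cancel and isostasy reduces to e = (Σt_1 − Σt_2) − (Σ(ρt)_1 − Σ(ρt)_2) / ρ_m.
Σt_1 = 37.79 km; Σt_2 = 38.9 km; Σ(ρt)_1 = 107.86691; Σ(ρt)_2 = 113.327 (in km·g/cm³).
e = (37.79 − 38.9) − (107.86691 − 113.327) / 3.28 = 0.555 km.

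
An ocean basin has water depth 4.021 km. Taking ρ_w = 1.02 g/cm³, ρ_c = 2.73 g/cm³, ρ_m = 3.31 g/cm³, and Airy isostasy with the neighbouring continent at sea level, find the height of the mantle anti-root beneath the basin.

In Airy isostatic equilibrium: replacing crust with seawater at the top is compensated by replacing crust with mantle at the base: d (ρ_c − ρ_w) = a (ρ_m − ρ_c).
a = d (ρ_c − ρ_w)/(ρ_m − ρ_c) = 4.021 km × 1.71/0.58 = 11.9 km.

11.9 km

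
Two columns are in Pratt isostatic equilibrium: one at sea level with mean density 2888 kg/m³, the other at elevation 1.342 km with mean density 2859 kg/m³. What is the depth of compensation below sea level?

132 km

ρ_ref D = ρ (D + h) → D (ρ_ref − ρ) = ρ h.
D = ρ h/(ρ_ref − ρ) = 2859 × 1.342 km/(2888 − 2859) = 132 km.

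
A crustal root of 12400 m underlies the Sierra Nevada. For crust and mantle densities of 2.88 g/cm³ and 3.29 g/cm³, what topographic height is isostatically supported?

1770 m

Equating mass per unit area of the two columns: ρ_c h = (ρ_m − ρ_c) r.
h = r (ρ_m − ρ_c) / ρ_c = 12400 m × (3.29 − 2.88) / 2.88 = 1770 m.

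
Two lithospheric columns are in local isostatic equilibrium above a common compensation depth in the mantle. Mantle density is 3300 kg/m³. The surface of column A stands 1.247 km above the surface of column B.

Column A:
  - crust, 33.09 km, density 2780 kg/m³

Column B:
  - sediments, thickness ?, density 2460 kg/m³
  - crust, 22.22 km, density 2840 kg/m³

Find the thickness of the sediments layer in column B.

Take the compensation level at the base of the deeper column (depth z_c below the surface of column A) and equate Σ ρ_i t_i down to z_c; mantle fills any gap and the z_c terms cancel.
Column A: 33.09×2780 + (z_c − 33.09)×3300
Column B: 1.247×0 + x×2460 + 22.22×2840 + (z_c − 1.247 − 22.22 − x)×3300
The z_c×3300 term appears on both sides and cancels. Collect the known terms of each column as K = Σ(ρt)_known − 3300 × (depth of known layers): K_A = 91990.2 − 3300×33.09 = −17206.8; K_B = 63104.8 − 3300×(1.247 + 22.22) = −14336.3.
Balance: K_A = K_B − x×(3300 − 2460), so x = (K_B − K_A)/(3300 − 2460) = 2870.5/840 = 3.42 km.

3.42 km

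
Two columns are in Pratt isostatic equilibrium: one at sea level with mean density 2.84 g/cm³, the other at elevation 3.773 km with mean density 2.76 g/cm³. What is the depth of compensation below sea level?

130 km

ρ_ref D = ρ (D + h) → D (ρ_ref − ρ) = ρ h.
D = ρ h/(ρ_ref − ρ) = 2.76 × 3.773 km/(2.84 − 2.76) = 130 km.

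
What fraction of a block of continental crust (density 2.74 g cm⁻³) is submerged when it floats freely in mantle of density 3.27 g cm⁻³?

Submerged fraction = ρ_obj/ρ_fluid = 2.74/3.27 = 83.8%.

83.8%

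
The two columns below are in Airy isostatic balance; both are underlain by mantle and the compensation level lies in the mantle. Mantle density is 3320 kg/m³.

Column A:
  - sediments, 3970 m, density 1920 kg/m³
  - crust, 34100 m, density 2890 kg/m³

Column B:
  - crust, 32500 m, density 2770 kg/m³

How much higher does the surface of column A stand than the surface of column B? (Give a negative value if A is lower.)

For any compensation level in the mantle, the mantle terms cancel and isostasy reduces to e = (Σt_A − Σt_B) − (Σ(ρt)_A − Σ(ρt)_B) / ρ_m.
Σt_A = 38070 m; Σt_B = 32500 m; Σ(ρt)_A = 106171400; Σ(ρt)_B = 90025000 (in m·kg/m³).
e = (38070 − 32500) − (106171400 − 90025000) / 3320 = 707 m.

707 m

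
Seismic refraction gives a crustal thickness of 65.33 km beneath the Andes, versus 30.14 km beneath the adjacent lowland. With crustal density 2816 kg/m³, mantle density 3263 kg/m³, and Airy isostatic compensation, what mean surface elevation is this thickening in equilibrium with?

Excess crust Δ = 65.33 km − 30.14 km = 35.19 km, split between elevation h and root r with h + r = Δ.
Airy balance ρ_c h = (ρ_m − ρ_c) r gives r = h ρ_c/(ρ_m − ρ_c), so h (1 + ρ_c/(ρ_m − ρ_c)) = Δ, i.e. h = Δ (ρ_m − ρ_c)/ρ_m.
h = 35.19 km × 447/3263 = 4.82 km.

4.82 km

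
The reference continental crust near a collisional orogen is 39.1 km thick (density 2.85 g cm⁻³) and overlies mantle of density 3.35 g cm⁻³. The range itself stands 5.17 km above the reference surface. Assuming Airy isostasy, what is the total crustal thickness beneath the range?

Root depth r = h ρ_c / (ρ_m − ρ_c) = 5.17 km × 2.85 / 0.5 = 29.47 km.
Total thickness = T + h + r = 39.1 km + 5.17 km + 29.47 km = 73.7 km.

73.7 km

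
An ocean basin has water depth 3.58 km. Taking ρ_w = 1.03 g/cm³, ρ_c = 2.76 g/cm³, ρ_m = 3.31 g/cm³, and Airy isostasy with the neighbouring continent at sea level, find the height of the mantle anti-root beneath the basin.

11.3 km

For local isostatic compensation: replacing crust with seawater at the top is compensated by replacing crust with mantle at the base: d (ρ_c − ρ_w) = a (ρ_m − ρ_c).
a = d (ρ_c − ρ_w)/(ρ_m − ρ_c) = 3.58 km × 1.73/0.55 = 11.3 km.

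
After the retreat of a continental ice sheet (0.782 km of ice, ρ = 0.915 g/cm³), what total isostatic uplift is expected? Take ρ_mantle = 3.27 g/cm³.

Removing the load lets mantle flow back in; uplift u satisfies ρ_ice t = ρ_m u.
u = t ρ_ice/ρ_m = 0.782 km × 0.915/3.27 = 0.219 km.

0.219 km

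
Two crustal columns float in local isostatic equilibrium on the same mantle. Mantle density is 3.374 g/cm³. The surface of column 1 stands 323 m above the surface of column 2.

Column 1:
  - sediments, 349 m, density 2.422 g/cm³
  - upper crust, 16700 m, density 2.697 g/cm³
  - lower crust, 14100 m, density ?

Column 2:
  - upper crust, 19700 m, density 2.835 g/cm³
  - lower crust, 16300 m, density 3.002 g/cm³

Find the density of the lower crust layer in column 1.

2.94 g/cm³

Take the compensation level at the base of the deeper column (depth z_c below the surface of column 1) and equate Σ ρ_i t_i down to z_c; mantle fills any gap and the z_c terms cancel.
Column 1: 349×2.422 + 16700×2.697 + 14100×ρ + (z_c − 31149)×3.374
Column 2: 323×0 + 19700×2.835 + 16300×3.002 + (z_c − 323 − 36000)×3.374
The z_c×3.374 term appears on both sides and cancels. Collect the known terms of each column as K = Σ(ρt)_known − 3.374 × (depth of known layers): K_1 = 45885.178 − 3.374×31149 = −59211.548; K_2 = 104782.1 − 3.374×(323 + 36000) = −17771.702.
Balance: K_1 + 14100×ρ = K_2, so ρ = (K_2 − K_1)/14100 = 41439.8/14100 = 2.94 g/cm³.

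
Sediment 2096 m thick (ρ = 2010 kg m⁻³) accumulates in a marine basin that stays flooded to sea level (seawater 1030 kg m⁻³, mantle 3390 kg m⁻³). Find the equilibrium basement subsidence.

Submarine loading: the sediment displaces seawater, and the subsidence is in turn flooded, so s (ρ_m − ρ_w) = t (ρ_sed − ρ_w).
s = 2096 m × (2010 − 1030) / (3390 − 1030) = 870 m.

870 m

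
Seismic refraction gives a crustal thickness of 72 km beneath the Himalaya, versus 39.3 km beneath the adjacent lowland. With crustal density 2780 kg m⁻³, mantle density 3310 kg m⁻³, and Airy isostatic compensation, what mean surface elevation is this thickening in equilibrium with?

Excess crust Δ = 72 km − 39.3 km = 32.7 km, split between elevation h and root r with h + r = Δ.
Airy balance ρ_c h = (ρ_m − ρ_c) r gives r = h ρ_c/(ρ_m − ρ_c), so h (1 + ρ_c/(ρ_m − ρ_c)) = Δ, i.e. h = Δ (ρ_m − ρ_c)/ρ_m.
h = 32.7 km × 530/3310 = 5.24 km.

5.24 km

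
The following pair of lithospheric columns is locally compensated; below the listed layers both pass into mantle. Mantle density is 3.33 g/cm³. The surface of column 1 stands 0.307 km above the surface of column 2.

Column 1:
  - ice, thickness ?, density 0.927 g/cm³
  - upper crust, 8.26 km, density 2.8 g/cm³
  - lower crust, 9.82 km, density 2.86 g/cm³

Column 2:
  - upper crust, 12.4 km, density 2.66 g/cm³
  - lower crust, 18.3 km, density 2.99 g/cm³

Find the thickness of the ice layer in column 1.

Take the compensation level at the base of the deeper column (depth z_c below the surface of column 1) and equate Σ ρ_i t_i down to z_c; mantle fills any gap and the z_c terms cancel.
Column 1: x×0.927 + 8.26×2.8 + 9.82×2.86 + (z_c − 18.08 − x)×3.33
Column 2: 0.307×0 + 12.4×2.66 + 18.3×2.99 + (z_c − 0.307 − 30.7)×3.33
The z_c×3.33 term appears on both sides and cancels. Collect the known terms of each column as K = Σ(ρt)_known − 3.33 × (depth of known layers): K_1 = 51.2132 − 3.33×18.08 = −8.9932; K_2 = 87.701 − 3.33×(0.307 + 30.7) = −15.55231.
Balance: K_1 − x×(3.33 − 0.927) = K_2, so x = (K_1 − K_2)/(3.33 − 0.927) = 6.55911/2.403 = 2.73 km.

2.73 km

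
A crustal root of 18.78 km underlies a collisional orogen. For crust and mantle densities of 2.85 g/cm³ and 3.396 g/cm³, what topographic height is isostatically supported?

3.6 km

Isostatic balance requires: ρ_c h = (ρ_m − ρ_c) r.
h = r (ρ_m − ρ_c) / ρ_c = 18.78 km × (3.396 − 2.85) / 2.85 = 3.6 km.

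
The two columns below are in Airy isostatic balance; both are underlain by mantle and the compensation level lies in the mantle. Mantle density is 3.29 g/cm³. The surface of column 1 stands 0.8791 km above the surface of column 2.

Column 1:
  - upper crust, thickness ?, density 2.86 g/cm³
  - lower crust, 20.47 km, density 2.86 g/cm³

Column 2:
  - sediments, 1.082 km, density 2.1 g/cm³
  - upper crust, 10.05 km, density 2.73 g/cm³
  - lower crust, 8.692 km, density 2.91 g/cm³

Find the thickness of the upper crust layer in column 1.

10 km

Take the compensation level at the base of the deeper column (depth z_c below the surface of column 1) and equate Σ ρ_i t_i down to z_c; mantle fills any gap and the z_c terms cancel.
Column 1: x×2.86 + 20.47×2.86 + (z_c − 20.47 − x)×3.29
Column 2: 0.8791×0 + 1.082×2.1 + 10.05×2.73 + 8.692×2.91 + (z_c − 0.8791 − 19.824)×3.29
The z_c×3.29 term appears on both sides and cancels. Collect the known terms of each column as K = Σ(ρt)_known − 3.29 × (depth of known layers): K_1 = 58.5442 − 3.29×20.47 = −8.8021; K_2 = 55.00242 − 3.29×(0.8791 + 19.824) = −13.110779.
Balance: K_1 − x×(3.29 − 2.86) = K_2, so x = (K_1 − K_2)/(3.29 − 2.86) = 4.30868/0.43 = 10 km.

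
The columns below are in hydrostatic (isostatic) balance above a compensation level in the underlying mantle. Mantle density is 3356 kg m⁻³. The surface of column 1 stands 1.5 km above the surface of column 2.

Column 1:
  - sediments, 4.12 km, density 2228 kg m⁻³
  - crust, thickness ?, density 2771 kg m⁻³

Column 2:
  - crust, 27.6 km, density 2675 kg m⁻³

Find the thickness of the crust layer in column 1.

32.8 km

Take the compensation level at the base of the deeper column (depth z_c below the surface of column 1) and equate Σ ρ_i t_i down to z_c; mantle fills any gap and the z_c terms cancel.
Column 1: 4.12×2228 + x×2771 + (z_c − 4.12 − x)×3356
Column 2: 1.5×0 + 27.6×2675 + (z_c − 1.5 − 27.6)×3356
The z_c×3356 term appears on both sides and cancels. Collect the known terms of each column as K = Σ(ρt)_known − 3356 × (depth of known layers): K_1 = 9179.36 − 3356×4.12 = −4647.36; K_2 = 73830 − 3356×(1.5 + 27.6) = −23829.6.
Balance: K_1 − x×(3356 − 2771) = K_2, so x = (K_1 − K_2)/(3356 − 2771) = 19182.2/585 = 32.8 km.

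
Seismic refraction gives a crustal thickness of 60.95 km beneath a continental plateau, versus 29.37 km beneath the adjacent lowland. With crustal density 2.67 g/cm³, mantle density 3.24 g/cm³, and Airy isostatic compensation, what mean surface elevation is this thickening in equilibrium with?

Excess crust Δ = 60.95 km − 29.37 km = 31.58 km, split between elevation h and root r with h + r = Δ.
Airy balance ρ_c h = (ρ_m − ρ_c) r gives r = h ρ_c/(ρ_m − ρ_c), so h (1 + ρ_c/(ρ_m − ρ_c)) = Δ, i.e. h = Δ (ρ_m − ρ_c)/ρ_m.
h = 31.58 km × 0.57/3.24 = 5.56 km.

5.56 km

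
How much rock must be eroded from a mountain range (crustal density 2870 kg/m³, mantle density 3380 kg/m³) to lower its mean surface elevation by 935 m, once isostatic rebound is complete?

Net drop Δ = e − u = e − e ρ_c/ρ_m = e (ρ_m − ρ_c)/ρ_m.
e = Δ ρ_m/(ρ_m − ρ_c) = 935 m × 3380/510 = 6200 m.

6200 m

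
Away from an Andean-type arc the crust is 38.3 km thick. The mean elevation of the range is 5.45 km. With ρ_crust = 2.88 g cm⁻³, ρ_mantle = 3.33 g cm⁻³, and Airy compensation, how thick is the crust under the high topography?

78.6 km

Root depth r = h ρ_c / (ρ_m − ρ_c) = 5.45 km × 2.88 / 0.45 = 34.88 km.
Total thickness = T + h + r = 38.3 km + 5.45 km + 34.88 km = 78.6 km.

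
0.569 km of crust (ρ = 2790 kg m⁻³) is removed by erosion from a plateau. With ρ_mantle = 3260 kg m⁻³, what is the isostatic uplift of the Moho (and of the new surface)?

0.487 km

Unloading: uplift u = e ρ_c/ρ_m = 0.569 km × 2790/3260 = 0.487 km.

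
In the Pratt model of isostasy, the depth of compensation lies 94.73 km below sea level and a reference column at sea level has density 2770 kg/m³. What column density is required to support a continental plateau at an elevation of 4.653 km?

2640 kg/m³

Pratt balance: ρ_ref D = ρ (D + h).
ρ = ρ_ref D/(D + h) = 2770 × 94.73 km/(94.73 km + 4.653 km) = 2640 kg/m³.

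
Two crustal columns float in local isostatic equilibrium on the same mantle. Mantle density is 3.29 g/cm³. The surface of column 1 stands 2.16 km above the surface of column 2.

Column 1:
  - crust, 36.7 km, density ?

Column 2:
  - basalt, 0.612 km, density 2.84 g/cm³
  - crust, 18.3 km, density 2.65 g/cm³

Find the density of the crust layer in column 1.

2.77 g/cm³

Take the compensation level at the base of the deeper column (depth z_c below the surface of column 1) and equate Σ ρ_i t_i down to z_c; mantle fills any gap and the z_c terms cancel.
Column 1: 36.7×ρ + (z_c − 36.7)×3.29
Column 2: 2.16×0 + 0.612×2.84 + 18.3×2.65 + (z_c − 2.16 − 18.912)×3.29
The z_c×3.29 term appears on both sides and cancels. Collect the known terms of each column as K = Σ(ρt)_known − 3.29 × (depth of known layers): K_1 = 0 − 3.29×36.7 = −120.743; K_2 = 50.23308 − 3.29×(2.16 + 18.912) = −19.0938.
Balance: K_1 + 36.7×ρ = K_2, so ρ = (K_2 − K_1)/36.7 = 101.649/36.7 = 2.77 g/cm³.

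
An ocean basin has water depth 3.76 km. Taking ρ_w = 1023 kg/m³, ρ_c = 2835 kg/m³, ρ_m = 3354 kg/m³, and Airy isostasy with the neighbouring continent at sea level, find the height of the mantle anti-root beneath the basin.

For local isostatic compensation: replacing crust with seawater at the top is compensated by replacing crust with mantle at the base: d (ρ_c − ρ_w) = a (ρ_m − ρ_c).
a = d (ρ_c − ρ_w)/(ρ_m − ρ_c) = 3.76 km × 1812/519 = 13.1 km.

13.1 km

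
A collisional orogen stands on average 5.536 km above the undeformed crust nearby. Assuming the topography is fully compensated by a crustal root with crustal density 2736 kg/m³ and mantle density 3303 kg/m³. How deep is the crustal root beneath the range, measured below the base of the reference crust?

26.7 km

In Airy isostatic equilibrium: the weight of the topography is balanced by the buoyancy of the root, ρ_c h = (ρ_m − ρ_c) r.
r = h · ρ_c / (ρ_m − ρ_c) = 5.536 km × 2736 / (3303 − 2736) = 26.7 km.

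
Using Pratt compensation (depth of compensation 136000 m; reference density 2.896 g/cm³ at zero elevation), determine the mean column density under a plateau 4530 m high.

2.8 g/cm³

Pratt balance: ρ_ref D = ρ (D + h).
ρ = ρ_ref D/(D + h) = 2.896 × 136000 m/(136000 m + 4530 m) = 2.8 g/cm³.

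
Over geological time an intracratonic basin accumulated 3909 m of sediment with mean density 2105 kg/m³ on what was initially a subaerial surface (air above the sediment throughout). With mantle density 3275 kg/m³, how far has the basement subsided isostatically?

2510 m

Subaerial load: s = t ρ_sed / ρ_m = 3909 m × 2105/3275 = 2510 m.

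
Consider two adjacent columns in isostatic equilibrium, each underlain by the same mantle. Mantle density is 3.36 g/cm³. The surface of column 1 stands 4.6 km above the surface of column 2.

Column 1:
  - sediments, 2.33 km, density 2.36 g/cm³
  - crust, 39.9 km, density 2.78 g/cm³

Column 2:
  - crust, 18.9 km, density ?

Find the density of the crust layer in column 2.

Take the compensation level at the base of the deeper column (depth z_c below the surface of column 1) and equate Σ ρ_i t_i down to z_c; mantle fills any gap and the z_c terms cancel.
Column 1: 2.33×2.36 + 39.9×2.78 + (z_c − 42.23)×3.36
Column 2: 4.6×0 + 18.9×ρ + (z_c − 4.6 − 18.9)×3.36
The z_c×3.36 term appears on both sides and cancels. Collect the known terms of each column as K = Σ(ρt)_known − 3.36 × (depth of known layers): K_1 = 116.4208 − 3.36×42.23 = −25.472; K_2 = 0 − 3.36×(4.6 + 18.9) = −78.96.
Balance: K_1 = K_2 + 18.9×ρ, so ρ = (K_1 − K_2)/18.9 = 53.488/18.9 = 2.83 g/cm³.

2.83 g/cm³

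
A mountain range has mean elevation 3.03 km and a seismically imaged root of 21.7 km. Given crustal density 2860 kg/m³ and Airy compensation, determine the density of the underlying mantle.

3260 kg/m³

Airy balance: ρ_c h = (ρ_m − ρ_c) r → ρ_m = ρ_c (1 + h/r).
ρ_m = 2860 × (1 + 3.03 km/21.7 km) = 3260 kg/m³.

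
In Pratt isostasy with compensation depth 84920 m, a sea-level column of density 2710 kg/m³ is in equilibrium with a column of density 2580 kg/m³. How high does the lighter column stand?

ρ_ref D = ρ (D + h) → h = D (ρ_ref − ρ)/ρ.
h = 84920 m × (2710 − 2580)/2580 = 4280 m.

4280 m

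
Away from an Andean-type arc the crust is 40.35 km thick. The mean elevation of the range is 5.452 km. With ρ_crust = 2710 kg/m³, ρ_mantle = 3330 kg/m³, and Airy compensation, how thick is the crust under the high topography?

Root depth r = h ρ_c / (ρ_m − ρ_c) = 5.452 km × 2710 / 620 = 23.83 km.
Total thickness = T + h + r = 40.35 km + 5.452 km + 23.83 km = 69.6 km.

69.6 km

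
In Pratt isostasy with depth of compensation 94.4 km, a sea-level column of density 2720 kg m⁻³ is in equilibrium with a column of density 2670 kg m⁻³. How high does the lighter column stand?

ρ_ref D = ρ (D + h) → h = D (ρ_ref − ρ)/ρ.
h = 94.4 km × (2720 − 2670)/2670 = 1.77 km.

1.77 km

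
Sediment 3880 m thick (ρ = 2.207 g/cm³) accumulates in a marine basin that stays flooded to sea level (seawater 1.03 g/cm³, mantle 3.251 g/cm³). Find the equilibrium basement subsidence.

2060 m

Submarine loading: the sediment displaces seawater, and the subsidence is in turn flooded, so s (ρ_m − ρ_w) = t (ρ_sed − ρ_w).
s = 3880 m × (2.207 − 1.03) / (3.251 − 1.03) = 2060 m.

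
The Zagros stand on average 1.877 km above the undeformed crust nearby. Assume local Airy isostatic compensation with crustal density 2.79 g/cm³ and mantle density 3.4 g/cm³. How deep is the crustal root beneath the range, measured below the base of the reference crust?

Isostatic balance requires: the weight of the topography is balanced by the buoyancy of the root, ρ_c h = (ρ_m − ρ_c) r.
r = h · ρ_c / (ρ_m − ρ_c) = 1.877 km × 2.79 / (3.4 − 2.79) = 8.58 km.

8.58 km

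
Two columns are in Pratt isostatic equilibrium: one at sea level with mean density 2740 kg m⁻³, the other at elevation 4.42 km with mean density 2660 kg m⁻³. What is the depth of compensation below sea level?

ρ_ref D = ρ (D + h) → D (ρ_ref − ρ) = ρ h.
D = ρ h/(ρ_ref − ρ) = 2660 × 4.42 km/(2740 − 2660) = 147 km.

147 km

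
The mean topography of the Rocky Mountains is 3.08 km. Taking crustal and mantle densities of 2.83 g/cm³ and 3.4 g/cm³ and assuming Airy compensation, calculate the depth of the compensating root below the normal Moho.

In Airy isostatic equilibrium: the weight of the topography is balanced by the buoyancy of the root, ρ_c h = (ρ_m − ρ_c) r.
r = h · ρ_c / (ρ_m − ρ_c) = 3.08 km × 2.83 / (3.4 − 2.83) = 15.3 km.

15.3 km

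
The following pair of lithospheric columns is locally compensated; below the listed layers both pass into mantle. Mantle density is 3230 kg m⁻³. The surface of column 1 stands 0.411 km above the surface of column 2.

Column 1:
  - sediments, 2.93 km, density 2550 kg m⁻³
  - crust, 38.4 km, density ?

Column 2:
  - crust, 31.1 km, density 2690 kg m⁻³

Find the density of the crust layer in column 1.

Take the compensation level at the base of the deeper column (depth z_c below the surface of column 1) and equate Σ ρ_i t_i down to z_c; mantle fills any gap and the z_c terms cancel.
Column 1: 2.93×2550 + 38.4×ρ + (z_c − 41.33)×3230
Column 2: 0.411×0 + 31.1×2690 + (z_c − 0.411 − 31.1)×3230
The z_c×3230 term appears on both sides and cancels. Collect the known terms of each column as K = Σ(ρt)_known − 3230 × (depth of known layers): K_1 = 7471.5 − 3230×41.33 = −126024.4; K_2 = 83659 − 3230×(0.411 + 31.1) = −18121.53.
Balance: K_1 + 38.4×ρ = K_2, so ρ = (K_2 − K_1)/38.4 = 107903/38.4 = 2810 kg m⁻³.

2810 kg m⁻³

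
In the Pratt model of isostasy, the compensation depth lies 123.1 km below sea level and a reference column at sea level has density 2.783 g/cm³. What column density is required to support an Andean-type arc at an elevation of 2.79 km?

Pratt balance: ρ_ref D = ρ (D + h).
ρ = ρ_ref D/(D + h) = 2.783 × 123.1 km/(123.1 km + 2.79 km) = 2.72 g/cm³.

2.72 g/cm³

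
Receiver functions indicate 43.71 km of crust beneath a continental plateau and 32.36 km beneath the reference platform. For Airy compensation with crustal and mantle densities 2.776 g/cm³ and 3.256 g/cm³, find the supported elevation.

Excess crust Δ = 43.71 km − 32.36 km = 11.35 km, split between elevation h and root r with h + r = Δ.
Airy balance ρ_c h = (ρ_m − ρ_c) r gives r = h ρ_c/(ρ_m − ρ_c), so h (1 + ρ_c/(ρ_m − ρ_c)) = Δ, i.e. h = Δ (ρ_m − ρ_c)/ρ_m.
h = 11.35 km × 0.48/3.256 = 1.67 km.

1.67 km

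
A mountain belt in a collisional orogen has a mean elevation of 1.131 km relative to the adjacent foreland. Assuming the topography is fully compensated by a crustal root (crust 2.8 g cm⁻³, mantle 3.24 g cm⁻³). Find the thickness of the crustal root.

7.2 km

By Archimedes' principle applied to the lithosphere: the weight of the topography is balanced by the buoyancy of the root, ρ_c h = (ρ_m − ρ_c) r.
r = h · ρ_c / (ρ_m − ρ_c) = 1.131 km × 2.8 / (3.24 − 2.8) = 7.2 km.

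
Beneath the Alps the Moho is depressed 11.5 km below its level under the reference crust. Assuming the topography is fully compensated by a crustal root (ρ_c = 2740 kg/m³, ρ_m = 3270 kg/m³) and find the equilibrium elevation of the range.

2.22 km

Equating mass per unit area of the two columns: ρ_c h = (ρ_m − ρ_c) r.
h = r (ρ_m − ρ_c) / ρ_c = 11.5 km × (3270 − 2740) / 2740 = 2.22 km.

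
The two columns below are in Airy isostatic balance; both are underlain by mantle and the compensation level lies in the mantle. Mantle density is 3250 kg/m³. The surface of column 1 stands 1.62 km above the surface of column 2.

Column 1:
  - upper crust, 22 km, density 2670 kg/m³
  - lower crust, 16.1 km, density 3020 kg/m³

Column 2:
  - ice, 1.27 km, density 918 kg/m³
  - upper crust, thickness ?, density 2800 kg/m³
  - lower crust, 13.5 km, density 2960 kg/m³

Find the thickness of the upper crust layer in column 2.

Take the compensation level at the base of the deeper column (depth z_c below the surface of column 1) and equate Σ ρ_i t_i down to z_c; mantle fills any gap and the z_c terms cancel.
Column 1: 22×2670 + 16.1×3020 + (z_c − 38.1)×3250
Column 2: 1.62×0 + 1.27×918 + x×2800 + 13.5×2960 + (z_c − 1.62 − 14.77 − x)×3250
The z_c×3250 term appears on both sides and cancels. Collect the known terms of each column as K = Σ(ρt)_known − 3250 × (depth of known layers): K_1 = 107362 − 3250×38.1 = −16463; K_2 = 41125.86 − 3250×(1.62 + 14.77) = −12141.64.
Balance: K_1 = K_2 − x×(3250 − 2800), so x = (K_2 − K_1)/(3250 − 2800) = 4321.36/450 = 9.6 km.

9.6 km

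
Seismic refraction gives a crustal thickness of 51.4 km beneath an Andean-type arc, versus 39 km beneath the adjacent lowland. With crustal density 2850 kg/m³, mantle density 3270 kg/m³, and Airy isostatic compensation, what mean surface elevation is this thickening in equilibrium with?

1.59 km

Excess crust Δ = 51.4 km − 39 km = 12.4 km, split between elevation h and root r with h + r = Δ.
Airy balance ρ_c h = (ρ_m − ρ_c) r gives r = h ρ_c/(ρ_m − ρ_c), so h (1 + ρ_c/(ρ_m − ρ_c)) = Δ, i.e. h = Δ (ρ_m − ρ_c)/ρ_m.
h = 12.4 km × 420/3270 = 1.59 km.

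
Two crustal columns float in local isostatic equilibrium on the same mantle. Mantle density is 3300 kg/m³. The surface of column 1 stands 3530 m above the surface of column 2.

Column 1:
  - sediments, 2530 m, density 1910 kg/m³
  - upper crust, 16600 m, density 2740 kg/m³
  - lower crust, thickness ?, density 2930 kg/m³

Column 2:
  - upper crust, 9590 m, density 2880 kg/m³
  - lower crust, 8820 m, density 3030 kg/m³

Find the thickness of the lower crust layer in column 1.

Take the compensation level at the base of the deeper column (depth z_c below the surface of column 1) and equate Σ ρ_i t_i down to z_c; mantle fills any gap and the z_c terms cancel.
Column 1: 2530×1910 + 16600×2740 + x×2930 + (z_c − 19130 − x)×3300
Column 2: 3530×0 + 9590×2880 + 8820×3030 + (z_c − 3530 − 18410)×3300
The z_c×3300 term appears on both sides and cancels. Collect the known terms of each column as K = Σ(ρt)_known − 3300 × (depth of known layers): K_1 = 50316300 − 3300×19130 = −12812700; K_2 = 54343800 − 3300×(3530 + 18410) = −18058200.
Balance: K_1 − x×(3300 − 2930) = K_2, so x = (K_1 − K_2)/(3300 − 2930) = 5245500/370 = 14200 m.

14200 m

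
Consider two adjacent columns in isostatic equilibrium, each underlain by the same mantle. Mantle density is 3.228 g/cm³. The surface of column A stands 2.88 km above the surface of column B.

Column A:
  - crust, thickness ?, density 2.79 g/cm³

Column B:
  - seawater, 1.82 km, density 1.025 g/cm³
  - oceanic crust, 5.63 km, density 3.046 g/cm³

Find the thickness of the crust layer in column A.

Take the compensation level at the base of the deeper column (depth z_c below the surface of column A) and equate Σ ρ_i t_i down to z_c; mantle fills any gap and the z_c terms cancel.
Column A: x×2.79 + (z_c − 0 − x)×3.228
Column B: 2.88×0 + 1.82×1.025 + 5.63×3.046 + (z_c − 2.88 − 7.45)×3.228
The z_c×3.228 term appears on both sides and cancels. Collect the known terms of each column as K = Σ(ρt)_known − 3.228 × (depth of known layers): K_A = 0 − 3.228×0 = 0; K_B = 19.01448 − 3.228×(2.88 + 7.45) = −14.33076.
Balance: K_A − x×(3.228 − 2.79) = K_B, so x = (K_A − K_B)/(3.228 − 2.79) = 14.3308/0.438 = 32.7 km.

32.7 km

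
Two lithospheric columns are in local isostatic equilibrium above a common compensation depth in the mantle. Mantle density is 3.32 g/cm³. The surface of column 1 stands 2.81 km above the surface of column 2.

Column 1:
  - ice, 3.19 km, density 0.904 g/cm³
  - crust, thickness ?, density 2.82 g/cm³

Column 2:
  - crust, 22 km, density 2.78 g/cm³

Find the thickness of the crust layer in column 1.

Take the compensation level at the base of the deeper column (depth z_c below the surface of column 1) and equate Σ ρ_i t_i down to z_c; mantle fills any gap and the z_c terms cancel.
Column 1: 3.19×0.904 + x×2.82 + (z_c − 3.19 − x)×3.32
Column 2: 2.81×0 + 22×2.78 + (z_c − 2.81 − 22)×3.32
The z_c×3.32 term appears on both sides and cancels. Collect the known terms of each column as K = Σ(ρt)_known − 3.32 × (depth of known layers): K_1 = 2.88376 − 3.32×3.19 = −7.70704; K_2 = 61.16 − 3.32×(2.81 + 22) = −21.2092.
Balance: K_1 − x×(3.32 − 2.82) = K_2, so x = (K_1 − K_2)/(3.32 − 2.82) = 13.5022/0.5 = 27 km.

27 km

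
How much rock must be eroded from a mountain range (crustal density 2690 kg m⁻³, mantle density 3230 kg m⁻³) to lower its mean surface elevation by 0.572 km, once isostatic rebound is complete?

Net drop Δ = e − u = e − e ρ_c/ρ_m = e (ρ_m − ρ_c)/ρ_m.
e = Δ ρ_m/(ρ_m − ρ_c) = 0.572 km × 3230/540 = 3.42 km.

3.42 km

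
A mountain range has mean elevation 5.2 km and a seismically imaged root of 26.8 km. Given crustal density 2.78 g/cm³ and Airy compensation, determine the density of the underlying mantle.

Airy balance: ρ_c h = (ρ_m − ρ_c) r → ρ_m = ρ_c (1 + h/r).
ρ_m = 2.78 × (1 + 5.2 km/26.8 km) = 3.32 g/cm³.

3.32 g/cm³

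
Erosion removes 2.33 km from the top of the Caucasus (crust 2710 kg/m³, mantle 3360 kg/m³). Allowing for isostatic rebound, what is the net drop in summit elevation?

0.451 km

Rebound u = e ρ_c/ρ_m = 2.33 km × 2710/3360 = 1.879 km.
Net surface drop = e − u = 2.33 km − 1.879 km = e (ρ_m − ρ_c)/ρ_m = 0.451 km.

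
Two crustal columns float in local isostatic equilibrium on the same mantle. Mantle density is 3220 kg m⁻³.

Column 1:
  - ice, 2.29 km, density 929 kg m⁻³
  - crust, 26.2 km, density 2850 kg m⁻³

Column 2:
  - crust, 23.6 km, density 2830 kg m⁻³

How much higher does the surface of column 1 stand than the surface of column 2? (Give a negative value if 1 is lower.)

1.78 km

For any compensation level in the mantle, the mantle terms cancel and isostasy reduces to e = (Σt_1 − Σt_2) − (Σ(ρt)_1 − Σ(ρt)_2) / ρ_m.
Σt_1 = 28.49 km; Σt_2 = 23.6 km; Σ(ρt)_1 = 76797.41; Σ(ρt)_2 = 66788 (in km·kg m⁻³).
e = (28.49 − 23.6) − (76797.41 − 66788) / 3220 = 1.78 km.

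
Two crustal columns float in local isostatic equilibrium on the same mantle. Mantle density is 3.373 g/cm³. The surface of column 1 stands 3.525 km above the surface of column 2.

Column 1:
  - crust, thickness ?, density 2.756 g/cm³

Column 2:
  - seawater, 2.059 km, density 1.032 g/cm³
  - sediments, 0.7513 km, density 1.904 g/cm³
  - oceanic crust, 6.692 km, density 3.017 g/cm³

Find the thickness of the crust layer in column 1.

32.7 km

Take the compensation level at the base of the deeper column (depth z_c below the surface of column 1) and equate Σ ρ_i t_i down to z_c; mantle fills any gap and the z_c terms cancel.
Column 1: x×2.756 + (z_c − 0 − x)×3.373
Column 2: 3.525×0 + 2.059×1.032 + 0.7513×1.904 + 6.692×3.017 + (z_c − 3.525 − 9.5023)×3.373
The z_c×3.373 term appears on both sides and cancels. Collect the known terms of each column as K = Σ(ρt)_known − 3.373 × (depth of known layers): K_1 = 0 − 3.373×0 = 0; K_2 = 23.7451272 − 3.373×(3.525 + 9.5023) = −20.1959557.
Balance: K_1 − x×(3.373 − 2.756) = K_2, so x = (K_1 − K_2)/(3.373 − 2.756) = 20.196/0.617 = 32.7 km.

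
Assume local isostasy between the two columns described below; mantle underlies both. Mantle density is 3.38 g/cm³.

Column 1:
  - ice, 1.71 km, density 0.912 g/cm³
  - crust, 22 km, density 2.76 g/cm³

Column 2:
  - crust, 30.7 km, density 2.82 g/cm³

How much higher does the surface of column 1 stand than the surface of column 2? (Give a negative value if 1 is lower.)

For any compensation level in the mantle, the mantle terms cancel and isostasy reduces to e = (Σt_1 − Σt_2) − (Σ(ρt)_1 − Σ(ρt)_2) / ρ_m.
Σt_1 = 23.71 km; Σt_2 = 30.7 km; Σ(ρt)_1 = 62.27952; Σ(ρt)_2 = 86.574 (in km·g/cm³).
e = (23.71 − 30.7) − (62.27952 − 86.574) / 3.38 = 0.198 km.

0.198 km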